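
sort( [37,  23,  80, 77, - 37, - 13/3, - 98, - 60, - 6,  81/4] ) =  [ - 98, - 60, - 37,  -  6,-13/3,81/4,23, 37, 77, 80 ] 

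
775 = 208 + 567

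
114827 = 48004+66823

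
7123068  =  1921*3708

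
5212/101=51 +61/101=51.60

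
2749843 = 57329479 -54579636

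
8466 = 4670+3796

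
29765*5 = 148825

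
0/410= 0=0.00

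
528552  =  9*58728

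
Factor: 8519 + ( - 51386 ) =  - 3^2*11^1*433^1 =- 42867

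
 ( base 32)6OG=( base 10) 6928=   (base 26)a6c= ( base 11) 5229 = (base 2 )1101100010000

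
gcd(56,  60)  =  4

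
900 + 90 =990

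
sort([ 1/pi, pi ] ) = [ 1/pi  ,  pi ] 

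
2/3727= 2/3727 = 0.00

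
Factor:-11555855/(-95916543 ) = 3^( - 1 ) * 5^1*29^( -1)*37^(  -  1)*53^1 * 83^( - 1)*359^( - 1 )* 43607^1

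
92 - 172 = - 80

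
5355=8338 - 2983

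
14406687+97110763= 111517450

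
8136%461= 299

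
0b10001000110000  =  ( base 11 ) 6637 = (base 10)8752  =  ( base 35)752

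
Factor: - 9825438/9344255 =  - 2^1*3^1*5^( - 1)*7^1*233939^1 *1868851^( - 1) 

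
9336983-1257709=8079274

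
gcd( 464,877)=1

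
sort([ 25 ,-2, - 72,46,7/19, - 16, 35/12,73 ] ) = [-72,-16, - 2,7/19 , 35/12,25,  46 , 73]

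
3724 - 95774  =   - 92050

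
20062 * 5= 100310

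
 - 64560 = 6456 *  (-10 ) 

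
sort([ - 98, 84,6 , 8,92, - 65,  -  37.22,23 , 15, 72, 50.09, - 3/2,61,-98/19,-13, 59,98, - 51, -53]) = [-98, - 65, - 53, - 51 , - 37.22,  -  13,  -  98/19,  -  3/2  ,  6, 8, 15, 23, 50.09, 59 , 61,  72, 84, 92,98 ]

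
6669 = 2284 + 4385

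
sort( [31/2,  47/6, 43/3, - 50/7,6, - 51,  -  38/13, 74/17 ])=[-51 , - 50/7, - 38/13 , 74/17, 6, 47/6,  43/3, 31/2]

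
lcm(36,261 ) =1044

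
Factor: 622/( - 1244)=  - 2^(-1 ) = - 1/2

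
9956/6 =4978/3 = 1659.33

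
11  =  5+6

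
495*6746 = 3339270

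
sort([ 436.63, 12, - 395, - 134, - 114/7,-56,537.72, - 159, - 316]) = [-395, - 316, - 159, -134 , - 56, - 114/7,12,436.63,537.72 ]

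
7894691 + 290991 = 8185682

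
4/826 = 2/413 = 0.00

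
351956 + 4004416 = 4356372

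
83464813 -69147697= 14317116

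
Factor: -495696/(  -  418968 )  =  2^1*3^( - 1 )*11^ ( - 1 )*23^( - 1)*449^1 = 898/759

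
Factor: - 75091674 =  - 2^1*3^1*7^1*43^1*41579^1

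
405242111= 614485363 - 209243252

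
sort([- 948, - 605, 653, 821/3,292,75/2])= [  -  948,-605, 75/2,  821/3,292 , 653 ]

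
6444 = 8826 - 2382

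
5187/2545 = 2 + 97/2545 = 2.04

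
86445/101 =855+90/101 = 855.89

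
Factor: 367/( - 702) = - 2^(-1 )*3^( - 3)*13^(-1 )*367^1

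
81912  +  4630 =86542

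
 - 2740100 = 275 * ( - 9964 )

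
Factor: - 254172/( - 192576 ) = 2^ ( - 4)*17^( - 1)*359^1 =359/272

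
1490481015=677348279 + 813132736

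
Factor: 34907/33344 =67/64 = 2^( - 6)*67^1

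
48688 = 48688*1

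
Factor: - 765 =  - 3^2*5^1*17^1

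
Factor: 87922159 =13^1*6763243^1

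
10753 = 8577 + 2176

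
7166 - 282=6884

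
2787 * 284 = 791508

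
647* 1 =647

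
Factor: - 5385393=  - 3^3* 13^1 * 67^1 * 229^1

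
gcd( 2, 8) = 2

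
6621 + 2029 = 8650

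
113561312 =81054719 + 32506593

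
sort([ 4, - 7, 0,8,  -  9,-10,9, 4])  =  [ - 10, -9,  -  7,0,4,  4,8, 9] 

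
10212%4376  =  1460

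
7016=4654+2362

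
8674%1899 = 1078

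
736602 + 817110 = 1553712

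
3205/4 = 801 + 1/4 = 801.25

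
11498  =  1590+9908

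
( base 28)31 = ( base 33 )2J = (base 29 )2R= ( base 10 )85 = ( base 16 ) 55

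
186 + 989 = 1175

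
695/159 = 4+59/159 = 4.37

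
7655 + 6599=14254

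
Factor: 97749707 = 11^1*43^1 *47^1*4397^1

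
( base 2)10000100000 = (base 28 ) 19k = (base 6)4520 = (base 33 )W0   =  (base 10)1056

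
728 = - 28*( - 26)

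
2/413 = 2/413 = 0.00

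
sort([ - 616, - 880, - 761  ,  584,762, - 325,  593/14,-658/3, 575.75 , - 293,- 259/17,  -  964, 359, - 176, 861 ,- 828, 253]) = [ - 964, - 880, - 828,- 761, - 616, - 325, - 293, - 658/3, - 176 , - 259/17,593/14,253,359,575.75,584, 762, 861]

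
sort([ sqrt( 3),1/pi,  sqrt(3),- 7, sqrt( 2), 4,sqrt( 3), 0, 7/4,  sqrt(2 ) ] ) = [ - 7, 0, 1/pi,sqrt( 2 ),sqrt( 2), sqrt( 3), sqrt( 3), sqrt( 3 ),7/4, 4 ]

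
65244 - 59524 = 5720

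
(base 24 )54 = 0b1111100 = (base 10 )124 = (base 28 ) 4c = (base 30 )44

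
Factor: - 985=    - 5^1*197^1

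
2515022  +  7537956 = 10052978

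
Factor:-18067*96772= - 2^2 * 7^1 *13^1 *29^1*89^1*1861^1= - 1748379724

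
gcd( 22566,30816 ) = 6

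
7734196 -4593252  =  3140944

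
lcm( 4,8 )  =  8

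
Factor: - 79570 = -2^1*5^1 * 73^1*109^1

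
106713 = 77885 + 28828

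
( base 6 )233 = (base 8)135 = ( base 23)41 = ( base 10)93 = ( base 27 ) 3C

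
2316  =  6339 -4023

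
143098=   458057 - 314959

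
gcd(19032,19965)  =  3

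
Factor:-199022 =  -2^1*191^1*521^1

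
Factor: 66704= 2^4*11^1*379^1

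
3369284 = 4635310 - 1266026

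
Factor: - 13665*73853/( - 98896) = 2^ ( - 4)*3^1 *5^1*7^( - 1 )*13^2 * 19^1*23^1*883^( - 1)*911^1 = 1009201245/98896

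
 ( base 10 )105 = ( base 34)33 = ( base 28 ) 3L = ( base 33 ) 36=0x69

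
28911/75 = 385 + 12/25 = 385.48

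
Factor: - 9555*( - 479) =3^1*5^1*7^2*13^1 * 479^1 = 4576845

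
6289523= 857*7339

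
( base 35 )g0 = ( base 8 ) 1060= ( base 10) 560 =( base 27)KK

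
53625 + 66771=120396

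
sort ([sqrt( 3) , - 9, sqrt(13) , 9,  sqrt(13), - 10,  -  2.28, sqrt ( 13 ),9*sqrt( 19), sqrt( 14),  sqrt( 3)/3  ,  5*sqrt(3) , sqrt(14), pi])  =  [ - 10 , - 9, -2.28  ,  sqrt(3)/3, sqrt( 3),pi,sqrt( 13), sqrt( 13), sqrt( 13), sqrt( 14), sqrt( 14), 5*sqrt( 3), 9  ,  9 * sqrt( 19)]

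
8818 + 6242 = 15060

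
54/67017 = 18/22339 = 0.00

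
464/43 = 10 + 34/43 = 10.79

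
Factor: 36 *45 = 2^2*3^4*5^1 = 1620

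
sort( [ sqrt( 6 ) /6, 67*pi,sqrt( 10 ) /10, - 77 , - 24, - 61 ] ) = [ -77, - 61, - 24, sqrt( 10 )/10, sqrt(6) /6, 67* pi] 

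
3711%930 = 921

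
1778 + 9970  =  11748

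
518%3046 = 518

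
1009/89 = 1009/89 = 11.34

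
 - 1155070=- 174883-980187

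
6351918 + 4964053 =11315971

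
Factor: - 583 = - 11^1*53^1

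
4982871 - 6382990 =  - 1400119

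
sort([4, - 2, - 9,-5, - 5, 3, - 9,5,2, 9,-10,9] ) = [ - 10, - 9, - 9, - 5, - 5, - 2, 2,3 , 4,5,9 , 9 ] 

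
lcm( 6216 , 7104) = 49728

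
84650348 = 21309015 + 63341333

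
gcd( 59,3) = 1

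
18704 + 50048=68752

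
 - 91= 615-706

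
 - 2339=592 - 2931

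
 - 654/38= -18 + 15/19 =- 17.21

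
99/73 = 99/73  =  1.36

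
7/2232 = 7/2232  =  0.00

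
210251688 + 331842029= 542093717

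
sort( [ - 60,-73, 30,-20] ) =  [ - 73,-60, - 20, 30]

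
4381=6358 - 1977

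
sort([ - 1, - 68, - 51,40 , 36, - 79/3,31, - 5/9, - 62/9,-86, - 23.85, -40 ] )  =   [ - 86, - 68, - 51, - 40,-79/3, - 23.85,-62/9,-1, - 5/9, 31,36, 40]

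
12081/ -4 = - 12081/4 = - 3020.25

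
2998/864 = 3 + 203/432 = 3.47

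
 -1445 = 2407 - 3852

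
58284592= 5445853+52838739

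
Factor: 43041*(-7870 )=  - 2^1 *3^1 * 5^1*787^1*14347^1 =- 338732670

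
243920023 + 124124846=368044869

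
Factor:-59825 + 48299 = - 11526 = - 2^1*3^1*17^1*113^1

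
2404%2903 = 2404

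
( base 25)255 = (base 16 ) 564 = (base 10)1380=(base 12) 970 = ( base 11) 1045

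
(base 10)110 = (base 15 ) 75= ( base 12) 92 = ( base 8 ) 156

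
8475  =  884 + 7591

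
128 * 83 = 10624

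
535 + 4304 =4839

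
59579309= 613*97193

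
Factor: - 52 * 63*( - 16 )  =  2^6*3^2*7^1*13^1 = 52416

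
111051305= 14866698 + 96184607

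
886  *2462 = 2181332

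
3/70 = 3/70=   0.04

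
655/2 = 655/2=327.50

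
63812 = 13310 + 50502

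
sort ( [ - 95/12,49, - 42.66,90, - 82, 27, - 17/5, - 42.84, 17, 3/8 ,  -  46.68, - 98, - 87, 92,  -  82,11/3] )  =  [ - 98, - 87,-82,  -  82,-46.68, - 42.84 , - 42.66, - 95/12, - 17/5,3/8,11/3 , 17,  27, 49,90,92] 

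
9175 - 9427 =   -  252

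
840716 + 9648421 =10489137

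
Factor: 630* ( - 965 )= - 607950  =  - 2^1* 3^2*5^2*7^1 * 193^1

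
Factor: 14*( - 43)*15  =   -2^1*3^1*5^1*7^1*43^1= - 9030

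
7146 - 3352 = 3794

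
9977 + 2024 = 12001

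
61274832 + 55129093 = 116403925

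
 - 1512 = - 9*168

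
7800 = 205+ 7595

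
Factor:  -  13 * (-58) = 754 = 2^1*13^1 * 29^1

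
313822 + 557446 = 871268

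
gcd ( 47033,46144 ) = 7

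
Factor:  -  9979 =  - 17^1*587^1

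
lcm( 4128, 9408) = 404544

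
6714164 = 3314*2026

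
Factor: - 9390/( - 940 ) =939/94 = 2^(-1 ) * 3^1*47^ (- 1 )*313^1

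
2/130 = 1/65 = 0.02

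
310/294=1 + 8/147 = 1.05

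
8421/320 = 8421/320  =  26.32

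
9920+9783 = 19703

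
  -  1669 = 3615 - 5284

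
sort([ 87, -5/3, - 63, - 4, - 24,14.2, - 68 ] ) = [ - 68 , - 63,-24, -4, - 5/3,14.2,87]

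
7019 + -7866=-847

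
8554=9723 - 1169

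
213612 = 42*5086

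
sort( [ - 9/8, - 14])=[ - 14,  -  9/8 ] 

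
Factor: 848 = 2^4*53^1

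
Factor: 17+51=68 = 2^2*17^1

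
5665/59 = 96+1/59  =  96.02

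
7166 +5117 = 12283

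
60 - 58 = 2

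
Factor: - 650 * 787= -2^1*5^2*13^1 * 787^1 = -511550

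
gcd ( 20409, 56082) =3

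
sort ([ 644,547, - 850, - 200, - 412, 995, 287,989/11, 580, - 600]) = [ - 850, - 600,- 412, - 200,989/11, 287,  547,580,644, 995]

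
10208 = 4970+5238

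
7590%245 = 240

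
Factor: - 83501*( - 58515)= 4886061015 = 3^1*5^1*11^1*47^1*83^1*7591^1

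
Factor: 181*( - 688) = -2^4*43^1*181^1= -124528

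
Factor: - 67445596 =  - 2^2 * 17^1*983^1*1009^1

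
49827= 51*977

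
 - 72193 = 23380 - 95573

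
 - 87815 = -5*17563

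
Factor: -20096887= -20096887^1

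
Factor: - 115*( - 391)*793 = 35657245 = 5^1*13^1*17^1*23^2 * 61^1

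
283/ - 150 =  - 2 + 17/150=-1.89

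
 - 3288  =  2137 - 5425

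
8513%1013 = 409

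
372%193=179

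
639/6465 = 213/2155=0.10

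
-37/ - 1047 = 37/1047  =  0.04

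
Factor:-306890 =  - 2^1 *5^1 * 30689^1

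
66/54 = 11/9 = 1.22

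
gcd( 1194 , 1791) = 597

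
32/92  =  8/23 =0.35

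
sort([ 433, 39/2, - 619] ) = [ - 619, 39/2, 433]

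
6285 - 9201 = -2916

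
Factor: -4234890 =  - 2^1*3^1*5^1* 11^1*41^1 *313^1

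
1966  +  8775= 10741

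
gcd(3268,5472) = 76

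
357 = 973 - 616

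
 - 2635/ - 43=61 + 12/43 =61.28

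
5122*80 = 409760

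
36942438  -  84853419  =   - 47910981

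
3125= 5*625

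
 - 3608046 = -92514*39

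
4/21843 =4/21843 = 0.00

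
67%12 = 7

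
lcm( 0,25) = 0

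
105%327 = 105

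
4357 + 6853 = 11210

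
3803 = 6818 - 3015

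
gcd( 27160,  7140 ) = 140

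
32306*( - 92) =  - 2972152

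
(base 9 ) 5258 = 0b111100010100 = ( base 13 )19AC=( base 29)4H3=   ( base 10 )3860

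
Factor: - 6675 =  - 3^1 * 5^2*89^1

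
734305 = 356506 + 377799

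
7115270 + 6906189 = 14021459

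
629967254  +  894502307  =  1524469561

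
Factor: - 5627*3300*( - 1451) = 2^2*3^1*5^2*11^1* 17^1*331^1*1451^1 = 26943764100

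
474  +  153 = 627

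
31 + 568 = 599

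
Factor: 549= 3^2 * 61^1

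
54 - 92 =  - 38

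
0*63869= 0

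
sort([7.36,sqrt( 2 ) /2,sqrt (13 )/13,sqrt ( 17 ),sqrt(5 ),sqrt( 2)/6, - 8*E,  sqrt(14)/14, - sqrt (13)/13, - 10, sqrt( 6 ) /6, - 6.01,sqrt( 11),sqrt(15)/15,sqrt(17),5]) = [ - 8 *E , - 10, - 6.01, - sqrt( 13 )/13,sqrt( 2) /6,sqrt(15)/15, sqrt( 14)/14,sqrt( 13 )/13,sqrt( 6 ) /6,sqrt(2 ) /2, sqrt(5 ),sqrt( 11 ),sqrt( 17),sqrt ( 17 ),  5,  7.36 ] 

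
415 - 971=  - 556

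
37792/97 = 37792/97 = 389.61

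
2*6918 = 13836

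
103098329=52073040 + 51025289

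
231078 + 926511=1157589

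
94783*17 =1611311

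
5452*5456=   29746112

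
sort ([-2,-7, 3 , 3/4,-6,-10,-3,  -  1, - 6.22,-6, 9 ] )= [ -10, - 7,- 6.22, - 6,-6 , - 3, - 2, - 1,  3/4, 3 , 9] 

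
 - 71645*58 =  - 4155410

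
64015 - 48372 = 15643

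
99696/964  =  24924/241 = 103.42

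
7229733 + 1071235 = 8300968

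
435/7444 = 435/7444 = 0.06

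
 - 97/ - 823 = 97/823 = 0.12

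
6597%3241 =115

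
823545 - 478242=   345303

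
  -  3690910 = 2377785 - 6068695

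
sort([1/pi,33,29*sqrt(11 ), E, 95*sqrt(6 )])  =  [1/pi, E , 33 , 29*sqrt(11), 95*sqrt( 6)]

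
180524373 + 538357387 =718881760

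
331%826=331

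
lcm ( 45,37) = 1665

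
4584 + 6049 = 10633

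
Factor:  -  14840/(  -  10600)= 7/5 =5^( - 1 ) * 7^1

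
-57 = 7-64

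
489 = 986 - 497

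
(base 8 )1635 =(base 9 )1237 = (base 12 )651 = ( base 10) 925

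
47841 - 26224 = 21617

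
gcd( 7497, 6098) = 1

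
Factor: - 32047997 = -61^1*525377^1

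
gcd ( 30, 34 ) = 2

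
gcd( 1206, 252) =18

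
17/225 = 17/225 = 0.08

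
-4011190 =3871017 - 7882207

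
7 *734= 5138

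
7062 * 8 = 56496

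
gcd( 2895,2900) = 5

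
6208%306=88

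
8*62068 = 496544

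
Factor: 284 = 2^2*71^1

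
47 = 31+16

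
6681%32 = 25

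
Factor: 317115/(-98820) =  - 783/244 = - 2^( - 2)*3^3*29^1*61^( - 1) 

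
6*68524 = 411144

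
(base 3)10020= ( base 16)57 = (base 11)7a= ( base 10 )87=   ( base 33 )2l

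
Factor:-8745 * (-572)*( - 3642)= -2^3*3^2*5^1*11^2*13^1 * 53^1 * 607^1 =-18217793880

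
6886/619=11 + 77/619 = 11.12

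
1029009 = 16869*61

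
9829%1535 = 619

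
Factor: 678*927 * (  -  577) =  - 362647962 = -  2^1*3^3*103^1* 113^1*577^1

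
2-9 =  - 7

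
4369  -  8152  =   - 3783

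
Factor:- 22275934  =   - 2^1 * 11137967^1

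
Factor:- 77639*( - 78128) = 2^4*17^1*19^1*257^1*4567^1=6065779792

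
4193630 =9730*431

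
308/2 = 154= 154.00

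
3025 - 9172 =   -  6147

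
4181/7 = 4181/7  =  597.29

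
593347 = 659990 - 66643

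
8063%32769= 8063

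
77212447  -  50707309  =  26505138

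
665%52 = 41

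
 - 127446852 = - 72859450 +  - 54587402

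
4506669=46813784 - 42307115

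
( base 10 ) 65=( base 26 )2D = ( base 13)50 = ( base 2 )1000001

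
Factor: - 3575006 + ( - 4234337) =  - 7809343 = - 7809343^1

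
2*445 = 890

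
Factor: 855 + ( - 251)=2^2  *151^1 = 604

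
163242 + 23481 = 186723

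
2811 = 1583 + 1228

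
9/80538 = 3/26846 = 0.00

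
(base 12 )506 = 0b1011010110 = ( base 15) 336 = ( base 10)726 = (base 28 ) pq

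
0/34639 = 0 = 0.00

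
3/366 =1/122 = 0.01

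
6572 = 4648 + 1924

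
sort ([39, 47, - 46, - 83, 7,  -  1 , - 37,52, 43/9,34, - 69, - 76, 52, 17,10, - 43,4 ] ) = [-83, - 76, - 69,  -  46, - 43, - 37,-1, 4,43/9, 7,10,17,  34, 39, 47 , 52, 52 ]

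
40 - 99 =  - 59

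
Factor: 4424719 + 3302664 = 83^1*157^1*593^1 = 7727383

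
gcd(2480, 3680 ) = 80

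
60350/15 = 4023 + 1/3=4023.33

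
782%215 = 137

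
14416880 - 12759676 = 1657204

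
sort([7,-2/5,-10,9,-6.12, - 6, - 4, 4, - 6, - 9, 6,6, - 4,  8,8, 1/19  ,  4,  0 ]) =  [ - 10  , - 9, - 6.12,-6,-6, - 4 ,-4, -2/5,0,1/19,4,  4, 6,6, 7, 8,8,9] 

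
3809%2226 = 1583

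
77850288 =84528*921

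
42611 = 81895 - 39284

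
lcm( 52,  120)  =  1560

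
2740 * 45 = 123300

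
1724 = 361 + 1363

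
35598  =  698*51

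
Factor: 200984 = 2^3*7^1  *37^1*97^1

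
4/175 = 4/175 = 0.02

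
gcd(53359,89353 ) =1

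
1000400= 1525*656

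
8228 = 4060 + 4168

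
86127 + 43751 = 129878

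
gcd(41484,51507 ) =3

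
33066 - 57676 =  - 24610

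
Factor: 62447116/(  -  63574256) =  - 2^ ( -2 ) * 23^1*678773^1*3973391^( - 1 ) = - 15611779/15893564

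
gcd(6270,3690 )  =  30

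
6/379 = 6/379 = 0.02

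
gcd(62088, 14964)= 12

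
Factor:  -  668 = - 2^2*167^1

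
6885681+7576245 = 14461926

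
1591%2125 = 1591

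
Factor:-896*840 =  - 2^10*3^1*5^1*7^2 = - 752640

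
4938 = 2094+2844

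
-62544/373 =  - 62544/373 = - 167.68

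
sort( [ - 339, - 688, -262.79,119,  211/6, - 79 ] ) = [ - 688, - 339, - 262.79, - 79,211/6,119] 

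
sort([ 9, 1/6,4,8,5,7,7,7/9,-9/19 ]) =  [  -  9/19, 1/6,7/9,4,5,7,7,8,  9]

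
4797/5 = 4797/5 =959.40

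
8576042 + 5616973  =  14193015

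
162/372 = 27/62  =  0.44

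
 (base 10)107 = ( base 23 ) 4F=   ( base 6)255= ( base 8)153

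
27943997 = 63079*443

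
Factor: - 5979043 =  - 7^1*854149^1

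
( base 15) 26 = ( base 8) 44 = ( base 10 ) 36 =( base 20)1g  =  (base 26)1A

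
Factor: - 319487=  - 7^1 * 45641^1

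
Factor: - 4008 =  - 2^3 * 3^1 * 167^1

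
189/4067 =27/581 =0.05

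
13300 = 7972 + 5328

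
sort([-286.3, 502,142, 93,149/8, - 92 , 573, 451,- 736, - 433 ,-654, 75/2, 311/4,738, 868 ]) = [ - 736, - 654,  -  433, - 286.3, - 92, 149/8,75/2,311/4, 93, 142,451, 502,  573, 738, 868]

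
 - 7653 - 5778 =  - 13431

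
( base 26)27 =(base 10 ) 59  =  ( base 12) 4B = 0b111011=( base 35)1o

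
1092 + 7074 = 8166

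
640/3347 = 640/3347 = 0.19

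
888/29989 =888/29989 = 0.03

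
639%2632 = 639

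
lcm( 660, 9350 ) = 56100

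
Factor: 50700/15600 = 2^ ( - 2)*13^1 = 13/4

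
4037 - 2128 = 1909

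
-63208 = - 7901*8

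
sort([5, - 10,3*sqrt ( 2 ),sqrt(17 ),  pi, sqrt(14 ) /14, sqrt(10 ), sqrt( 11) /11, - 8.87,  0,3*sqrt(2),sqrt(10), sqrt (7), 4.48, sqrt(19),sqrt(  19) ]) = [ - 10,-8.87, 0, sqrt( 14)/14, sqrt( 11) /11, sqrt(7 ), pi,sqrt( 10), sqrt( 10), sqrt(17),3*sqrt(2),3*sqrt(2), sqrt(19),sqrt( 19), 4.48, 5 ]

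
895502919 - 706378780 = 189124139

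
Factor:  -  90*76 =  - 2^3 * 3^2*5^1*19^1=   -  6840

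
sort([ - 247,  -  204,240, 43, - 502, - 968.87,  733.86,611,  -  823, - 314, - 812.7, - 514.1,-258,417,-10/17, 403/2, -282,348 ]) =[-968.87 ,- 823, - 812.7 , - 514.1, - 502, - 314, - 282,-258, - 247,- 204, -10/17,  43, 403/2, 240, 348,417,611,733.86 ]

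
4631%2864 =1767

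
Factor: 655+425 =1080 = 2^3*3^3 * 5^1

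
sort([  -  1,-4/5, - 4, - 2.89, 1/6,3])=[ - 4, - 2.89, -1,-4/5 , 1/6,3 ] 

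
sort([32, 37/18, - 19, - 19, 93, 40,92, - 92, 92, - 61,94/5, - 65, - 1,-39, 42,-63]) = [ - 92, - 65, - 63, - 61, - 39,-19, - 19,-1,37/18, 94/5, 32,  40, 42, 92 , 92,93] 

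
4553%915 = 893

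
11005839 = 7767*1417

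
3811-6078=-2267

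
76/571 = 76/571 = 0.13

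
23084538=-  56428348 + 79512886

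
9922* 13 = 128986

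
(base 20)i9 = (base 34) at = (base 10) 369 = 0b101110001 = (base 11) 306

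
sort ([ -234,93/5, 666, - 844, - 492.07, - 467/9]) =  [ - 844,  -  492.07, - 234,  -  467/9,93/5  ,  666]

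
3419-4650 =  - 1231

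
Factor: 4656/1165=2^4 * 3^1*5^( - 1)*97^1*233^(-1)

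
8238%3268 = 1702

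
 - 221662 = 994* (- 223)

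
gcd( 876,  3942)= 438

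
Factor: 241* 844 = 203404  =  2^2*211^1 * 241^1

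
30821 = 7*4403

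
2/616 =1/308 =0.00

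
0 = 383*0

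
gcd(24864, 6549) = 111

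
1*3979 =3979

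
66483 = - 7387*( - 9)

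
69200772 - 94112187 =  - 24911415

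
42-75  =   - 33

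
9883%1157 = 627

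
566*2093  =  1184638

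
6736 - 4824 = 1912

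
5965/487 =12+121/487 = 12.25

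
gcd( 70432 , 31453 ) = 71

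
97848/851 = 97848/851 =114.98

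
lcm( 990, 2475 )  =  4950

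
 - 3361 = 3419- 6780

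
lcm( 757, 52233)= 52233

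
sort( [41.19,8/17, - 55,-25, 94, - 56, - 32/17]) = [-56, - 55 , - 25, - 32/17, 8/17,41.19, 94 ] 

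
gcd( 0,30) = 30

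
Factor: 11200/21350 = 32/61= 2^5 * 61^ (-1)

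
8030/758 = 4015/379 = 10.59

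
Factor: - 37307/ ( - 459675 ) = 3^( - 4)*5^(- 2)*227^ (  -  1)*37307^1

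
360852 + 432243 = 793095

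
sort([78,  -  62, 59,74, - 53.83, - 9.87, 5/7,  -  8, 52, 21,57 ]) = [ - 62, - 53.83, - 9.87, - 8, 5/7, 21, 52  ,  57, 59, 74,78] 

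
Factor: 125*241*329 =9911125 = 5^3*7^1 * 47^1 * 241^1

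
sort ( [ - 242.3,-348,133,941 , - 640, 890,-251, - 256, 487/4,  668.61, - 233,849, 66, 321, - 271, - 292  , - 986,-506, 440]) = [-986, - 640 ,  -  506,-348 ,-292, - 271, -256,-251, - 242.3, - 233, 66,487/4,133, 321, 440, 668.61, 849, 890, 941]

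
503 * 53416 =26868248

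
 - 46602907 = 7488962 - 54091869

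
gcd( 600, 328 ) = 8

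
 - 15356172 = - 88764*173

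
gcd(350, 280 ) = 70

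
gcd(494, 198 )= 2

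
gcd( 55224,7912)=8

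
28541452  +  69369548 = 97911000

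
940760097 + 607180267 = 1547940364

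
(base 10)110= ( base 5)420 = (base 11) a0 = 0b1101110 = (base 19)5F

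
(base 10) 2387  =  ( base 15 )a92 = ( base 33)26B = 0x953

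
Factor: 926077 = 926077^1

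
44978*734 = 33013852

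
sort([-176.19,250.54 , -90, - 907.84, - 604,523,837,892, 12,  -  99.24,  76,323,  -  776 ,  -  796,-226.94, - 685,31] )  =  [ - 907.84, - 796, - 776,- 685,-604,  -  226.94, - 176.19,- 99.24, - 90,12 , 31, 76,250.54,323,523,837,892]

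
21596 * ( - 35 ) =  -755860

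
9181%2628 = 1297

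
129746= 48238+81508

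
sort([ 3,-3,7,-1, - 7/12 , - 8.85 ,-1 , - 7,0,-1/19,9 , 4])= [ - 8.85, - 7, - 3, - 1, - 1, - 7/12, - 1/19  ,  0,3 , 4, 7 , 9]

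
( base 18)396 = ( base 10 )1140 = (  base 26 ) 1HM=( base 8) 2164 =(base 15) 510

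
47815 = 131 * 365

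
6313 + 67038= 73351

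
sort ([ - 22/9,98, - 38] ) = [ - 38,-22/9 , 98 ]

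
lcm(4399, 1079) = 57187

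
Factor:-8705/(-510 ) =1741/102=2^( - 1 ) * 3^(-1)*17^( - 1 )*1741^1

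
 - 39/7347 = -1+2436/2449=- 0.01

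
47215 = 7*6745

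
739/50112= 739/50112 = 0.01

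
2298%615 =453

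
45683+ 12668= 58351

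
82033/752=82033/752 = 109.09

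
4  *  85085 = 340340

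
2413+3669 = 6082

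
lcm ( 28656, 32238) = 257904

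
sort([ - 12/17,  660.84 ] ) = [  -  12/17,660.84 ] 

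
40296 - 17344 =22952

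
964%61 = 49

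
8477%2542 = 851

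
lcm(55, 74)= 4070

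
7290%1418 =200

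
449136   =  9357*48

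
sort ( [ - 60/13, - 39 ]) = [ - 39, - 60/13]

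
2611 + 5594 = 8205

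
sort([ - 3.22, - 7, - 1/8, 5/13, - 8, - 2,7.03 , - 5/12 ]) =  [ - 8,-7, - 3.22, -2,-5/12 ,-1/8,5/13,  7.03]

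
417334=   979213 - 561879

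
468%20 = 8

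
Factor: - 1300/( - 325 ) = 4=2^2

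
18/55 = 18/55 = 0.33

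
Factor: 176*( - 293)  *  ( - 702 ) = 2^5 * 3^3*11^1 * 13^1*293^1 =36200736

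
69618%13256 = 3338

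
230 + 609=839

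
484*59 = 28556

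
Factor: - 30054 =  - 2^1*3^1 * 5009^1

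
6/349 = 6/349  =  0.02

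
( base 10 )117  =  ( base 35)3c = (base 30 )3r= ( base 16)75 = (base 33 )3I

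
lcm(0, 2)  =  0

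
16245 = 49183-32938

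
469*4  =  1876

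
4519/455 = 4519/455= 9.93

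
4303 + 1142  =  5445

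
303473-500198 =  -196725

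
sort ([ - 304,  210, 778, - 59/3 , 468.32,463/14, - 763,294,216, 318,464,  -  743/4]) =[ - 763, - 304,-743/4, - 59/3, 463/14,210,216,294 , 318,464 , 468.32,778 ] 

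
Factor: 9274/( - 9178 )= -4637/4589 = - 13^(-1)*353^( - 1)*4637^1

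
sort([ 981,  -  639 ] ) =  [ - 639,981]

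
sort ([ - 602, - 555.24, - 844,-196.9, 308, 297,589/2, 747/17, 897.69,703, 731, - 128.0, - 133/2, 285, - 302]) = [-844, - 602  ,- 555.24,-302, - 196.9, - 128.0, - 133/2,  747/17, 285, 589/2,297,  308, 703, 731 , 897.69] 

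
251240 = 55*4568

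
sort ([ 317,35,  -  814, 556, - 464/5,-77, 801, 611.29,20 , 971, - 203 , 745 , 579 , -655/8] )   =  [ - 814 , - 203, - 464/5 , - 655/8,  -  77, 20, 35, 317, 556, 579, 611.29 , 745,  801,971] 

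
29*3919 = 113651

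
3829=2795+1034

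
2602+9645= 12247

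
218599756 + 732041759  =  950641515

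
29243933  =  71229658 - 41985725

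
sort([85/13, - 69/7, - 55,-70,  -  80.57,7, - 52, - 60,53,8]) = [ - 80.57, -70, - 60, - 55, - 52, - 69/7,85/13, 7,8,53 ] 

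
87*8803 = 765861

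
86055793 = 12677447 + 73378346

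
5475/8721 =1825/2907 = 0.63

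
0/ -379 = 0/1=- 0.00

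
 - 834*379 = -316086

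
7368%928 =872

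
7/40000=7/40000 = 0.00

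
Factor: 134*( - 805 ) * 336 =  - 36244320 = - 2^5*3^1*5^1*7^2*23^1*67^1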